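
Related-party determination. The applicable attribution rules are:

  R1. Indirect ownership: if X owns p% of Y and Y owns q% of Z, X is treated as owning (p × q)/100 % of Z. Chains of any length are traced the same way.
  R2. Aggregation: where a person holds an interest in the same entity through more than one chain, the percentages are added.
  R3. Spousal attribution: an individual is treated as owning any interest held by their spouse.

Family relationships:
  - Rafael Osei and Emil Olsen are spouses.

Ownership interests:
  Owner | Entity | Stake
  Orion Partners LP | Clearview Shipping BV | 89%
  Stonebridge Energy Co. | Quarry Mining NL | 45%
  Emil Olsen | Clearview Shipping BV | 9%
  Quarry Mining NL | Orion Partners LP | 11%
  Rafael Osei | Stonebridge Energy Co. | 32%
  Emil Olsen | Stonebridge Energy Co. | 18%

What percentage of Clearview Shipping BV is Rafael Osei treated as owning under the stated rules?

By spousal attribution (R3), Rafael Osei is treated as also owning Emil Olsen's interest in Stonebridge Energy Co, giving 32% + 18% = 50%.
By spousal attribution (R3), Rafael Osei is treated as owning Emil Olsen's 9% interest in Clearview Shipping BV.
Chain via Stonebridge Energy Co. → Quarry Mining NL → Orion Partners LP (R1): 50% × 45% × 11% × 89% = 2.20275% of Clearview Shipping BV.
Direct interest in Clearview Shipping BV: 9%.
Aggregating (R2): 2.20275% + 9% = 11.20275%.

11.20275%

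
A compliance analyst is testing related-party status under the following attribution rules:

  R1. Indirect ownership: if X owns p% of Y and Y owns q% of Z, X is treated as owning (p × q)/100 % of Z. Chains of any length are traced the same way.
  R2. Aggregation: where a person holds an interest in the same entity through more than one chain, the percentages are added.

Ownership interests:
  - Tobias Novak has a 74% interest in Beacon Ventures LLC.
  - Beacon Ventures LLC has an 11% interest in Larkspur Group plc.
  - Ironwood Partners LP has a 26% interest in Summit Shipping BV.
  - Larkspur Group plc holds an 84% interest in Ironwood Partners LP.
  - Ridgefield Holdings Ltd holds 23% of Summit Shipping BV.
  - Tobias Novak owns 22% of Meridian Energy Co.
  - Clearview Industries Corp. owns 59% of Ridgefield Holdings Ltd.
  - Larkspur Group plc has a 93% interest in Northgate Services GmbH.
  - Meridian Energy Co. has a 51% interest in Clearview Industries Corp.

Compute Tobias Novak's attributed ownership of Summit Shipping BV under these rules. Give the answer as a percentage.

Chain via Beacon Ventures LLC → Larkspur Group plc → Ironwood Partners LP (R1): 74% × 11% × 84% × 26% = 1.777776% of Summit Shipping BV.
Chain via Meridian Energy Co. → Clearview Industries Corp. → Ridgefield Holdings Ltd (R1): 22% × 51% × 59% × 23% = 1.522554% of Summit Shipping BV.
Aggregating (R2): 1.777776% + 1.522554% = 3.30033%.

3.30033%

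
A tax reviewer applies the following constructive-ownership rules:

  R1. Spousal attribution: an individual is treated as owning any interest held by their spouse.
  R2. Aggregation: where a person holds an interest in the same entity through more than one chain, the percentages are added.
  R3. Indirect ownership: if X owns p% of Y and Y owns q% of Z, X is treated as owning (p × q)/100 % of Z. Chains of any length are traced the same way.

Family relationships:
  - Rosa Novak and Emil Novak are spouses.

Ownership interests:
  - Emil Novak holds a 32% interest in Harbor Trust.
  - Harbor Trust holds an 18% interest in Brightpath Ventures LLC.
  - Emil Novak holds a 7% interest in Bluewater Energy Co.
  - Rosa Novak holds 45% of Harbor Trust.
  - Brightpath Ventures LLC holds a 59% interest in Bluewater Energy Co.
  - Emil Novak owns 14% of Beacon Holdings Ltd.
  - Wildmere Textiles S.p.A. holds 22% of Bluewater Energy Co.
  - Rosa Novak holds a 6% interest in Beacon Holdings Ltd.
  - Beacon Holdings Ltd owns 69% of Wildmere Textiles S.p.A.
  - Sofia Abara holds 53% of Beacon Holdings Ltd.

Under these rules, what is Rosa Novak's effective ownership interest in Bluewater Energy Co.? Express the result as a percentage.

18.2134%

By spousal attribution (R1), Rosa Novak is treated as also owning Emil Novak's interest in Harbor Trust, giving 45% + 32% = 77%.
By spousal attribution (R1), Rosa Novak is treated as also owning Emil Novak's interest in Beacon Holdings Ltd, giving 6% + 14% = 20%.
By spousal attribution (R1), Rosa Novak is treated as owning Emil Novak's 7% interest in Bluewater Energy Co.
Chain via Harbor Trust → Brightpath Ventures LLC (R3): 77% × 18% × 59% = 8.1774% of Bluewater Energy Co.
Chain via Beacon Holdings Ltd → Wildmere Textiles S.p.A. (R3): 20% × 69% × 22% = 3.036% of Bluewater Energy Co.
Direct interest in Bluewater Energy Co: 7%.
Aggregating (R2): 8.1774% + 3.036% + 7% = 18.2134%.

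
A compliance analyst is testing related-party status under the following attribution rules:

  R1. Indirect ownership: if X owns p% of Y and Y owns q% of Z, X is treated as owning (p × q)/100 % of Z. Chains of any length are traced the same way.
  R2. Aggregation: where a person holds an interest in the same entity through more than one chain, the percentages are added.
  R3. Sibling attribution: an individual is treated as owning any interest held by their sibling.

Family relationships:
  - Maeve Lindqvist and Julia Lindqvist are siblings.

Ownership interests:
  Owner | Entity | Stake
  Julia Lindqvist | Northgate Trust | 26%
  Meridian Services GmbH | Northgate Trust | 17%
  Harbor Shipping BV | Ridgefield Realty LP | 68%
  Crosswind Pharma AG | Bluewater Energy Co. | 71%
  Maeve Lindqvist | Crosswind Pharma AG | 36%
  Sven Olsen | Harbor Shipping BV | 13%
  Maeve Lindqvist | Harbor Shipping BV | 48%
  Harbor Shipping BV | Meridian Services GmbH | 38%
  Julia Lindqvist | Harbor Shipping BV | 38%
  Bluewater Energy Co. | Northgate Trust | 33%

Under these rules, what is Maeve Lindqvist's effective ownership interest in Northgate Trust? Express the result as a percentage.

By sibling attribution (R3), Maeve Lindqvist is treated as also owning Julia Lindqvist's interest in Harbor Shipping BV, giving 48% + 38% = 86%.
By sibling attribution (R3), Maeve Lindqvist is treated as owning Julia Lindqvist's 26% interest in Northgate Trust.
Chain via Harbor Shipping BV → Meridian Services GmbH (R1): 86% × 38% × 17% = 5.5556% of Northgate Trust.
Chain via Crosswind Pharma AG → Bluewater Energy Co. (R1): 36% × 71% × 33% = 8.4348% of Northgate Trust.
Direct interest in Northgate Trust: 26%.
Aggregating (R2): 5.5556% + 8.4348% + 26% = 39.9904%.

39.9904%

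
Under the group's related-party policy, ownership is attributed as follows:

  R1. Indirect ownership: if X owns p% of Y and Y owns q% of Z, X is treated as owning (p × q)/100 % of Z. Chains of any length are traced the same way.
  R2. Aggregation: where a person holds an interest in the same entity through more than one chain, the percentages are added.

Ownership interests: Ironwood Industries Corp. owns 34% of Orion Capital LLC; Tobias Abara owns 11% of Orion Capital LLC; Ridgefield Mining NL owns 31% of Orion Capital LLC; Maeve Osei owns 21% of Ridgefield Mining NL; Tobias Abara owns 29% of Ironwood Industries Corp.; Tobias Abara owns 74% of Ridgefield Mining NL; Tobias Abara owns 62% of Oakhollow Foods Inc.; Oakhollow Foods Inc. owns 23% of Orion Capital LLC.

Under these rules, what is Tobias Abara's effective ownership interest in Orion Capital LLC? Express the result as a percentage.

Chain via Oakhollow Foods Inc. (R1): 62% × 23% = 14.26% of Orion Capital LLC.
Chain via Ridgefield Mining NL (R1): 74% × 31% = 22.94% of Orion Capital LLC.
Chain via Ironwood Industries Corp. (R1): 29% × 34% = 9.86% of Orion Capital LLC.
Direct interest in Orion Capital LLC: 11%.
Aggregating (R2): 14.26% + 22.94% + 9.86% + 11% = 58.06%.

58.06%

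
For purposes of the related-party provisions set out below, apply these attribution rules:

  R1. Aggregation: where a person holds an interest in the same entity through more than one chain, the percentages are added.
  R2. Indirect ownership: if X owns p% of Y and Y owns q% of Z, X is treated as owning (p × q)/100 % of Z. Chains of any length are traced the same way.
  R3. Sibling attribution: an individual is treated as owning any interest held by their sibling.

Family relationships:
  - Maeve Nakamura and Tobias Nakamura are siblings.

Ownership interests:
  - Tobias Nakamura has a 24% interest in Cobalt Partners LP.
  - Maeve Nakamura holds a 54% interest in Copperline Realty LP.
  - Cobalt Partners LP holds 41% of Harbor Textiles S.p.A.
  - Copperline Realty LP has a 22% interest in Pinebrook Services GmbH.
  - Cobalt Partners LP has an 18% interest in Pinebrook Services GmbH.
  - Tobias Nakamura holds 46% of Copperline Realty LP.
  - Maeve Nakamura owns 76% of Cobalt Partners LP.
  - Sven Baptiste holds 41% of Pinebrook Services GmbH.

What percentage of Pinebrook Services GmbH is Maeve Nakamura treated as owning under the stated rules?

40%

By sibling attribution (R3), Maeve Nakamura is treated as also owning Tobias Nakamura's interest in Cobalt Partners LP, giving 76% + 24% = 100%.
By sibling attribution (R3), Maeve Nakamura is treated as also owning Tobias Nakamura's interest in Copperline Realty LP, giving 54% + 46% = 100%.
Chain via Cobalt Partners LP (R2): 100% × 18% = 18% of Pinebrook Services GmbH.
Chain via Copperline Realty LP (R2): 100% × 22% = 22% of Pinebrook Services GmbH.
Aggregating (R1): 18% + 22% = 40%.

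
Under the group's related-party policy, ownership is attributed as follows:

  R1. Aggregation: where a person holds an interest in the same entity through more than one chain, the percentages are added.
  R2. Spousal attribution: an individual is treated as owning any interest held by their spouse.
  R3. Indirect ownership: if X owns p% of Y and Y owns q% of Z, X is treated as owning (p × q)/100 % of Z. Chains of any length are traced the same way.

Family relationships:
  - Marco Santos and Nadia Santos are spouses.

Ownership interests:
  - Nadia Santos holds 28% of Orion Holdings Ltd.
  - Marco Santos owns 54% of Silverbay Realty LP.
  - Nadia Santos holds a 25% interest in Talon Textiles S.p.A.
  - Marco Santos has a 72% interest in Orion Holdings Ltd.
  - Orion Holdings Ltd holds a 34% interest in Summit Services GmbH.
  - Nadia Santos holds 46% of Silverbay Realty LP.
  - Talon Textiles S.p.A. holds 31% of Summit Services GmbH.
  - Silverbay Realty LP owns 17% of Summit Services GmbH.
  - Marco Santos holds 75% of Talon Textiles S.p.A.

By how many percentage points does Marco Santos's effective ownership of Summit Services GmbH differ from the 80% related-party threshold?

2

By spousal attribution (R2), Marco Santos is treated as also owning Nadia Santos's interest in Orion Holdings Ltd, giving 72% + 28% = 100%.
By spousal attribution (R2), Marco Santos is treated as also owning Nadia Santos's interest in Talon Textiles S.p.A, giving 75% + 25% = 100%.
By spousal attribution (R2), Marco Santos is treated as also owning Nadia Santos's interest in Silverbay Realty LP, giving 54% + 46% = 100%.
Chain via Orion Holdings Ltd (R3): 100% × 34% = 34% of Summit Services GmbH.
Chain via Talon Textiles S.p.A. (R3): 100% × 31% = 31% of Summit Services GmbH.
Chain via Silverbay Realty LP (R3): 100% × 17% = 17% of Summit Services GmbH.
Aggregating (R1): 34% + 31% + 17% = 82%.
82% exceeds the 80% threshold by 2 percentage points.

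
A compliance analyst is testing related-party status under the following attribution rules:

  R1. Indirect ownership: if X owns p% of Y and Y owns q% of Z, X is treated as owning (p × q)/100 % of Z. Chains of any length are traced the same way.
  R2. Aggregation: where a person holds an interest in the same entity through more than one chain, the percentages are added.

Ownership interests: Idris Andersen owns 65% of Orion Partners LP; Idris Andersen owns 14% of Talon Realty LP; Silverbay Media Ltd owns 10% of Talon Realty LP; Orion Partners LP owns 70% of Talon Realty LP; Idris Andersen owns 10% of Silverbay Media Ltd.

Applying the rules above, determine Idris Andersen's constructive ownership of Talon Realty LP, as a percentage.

60.5%

Chain via Silverbay Media Ltd (R1): 10% × 10% = 1% of Talon Realty LP.
Chain via Orion Partners LP (R1): 65% × 70% = 45.5% of Talon Realty LP.
Direct interest in Talon Realty LP: 14%.
Aggregating (R2): 1% + 45.5% + 14% = 60.5%.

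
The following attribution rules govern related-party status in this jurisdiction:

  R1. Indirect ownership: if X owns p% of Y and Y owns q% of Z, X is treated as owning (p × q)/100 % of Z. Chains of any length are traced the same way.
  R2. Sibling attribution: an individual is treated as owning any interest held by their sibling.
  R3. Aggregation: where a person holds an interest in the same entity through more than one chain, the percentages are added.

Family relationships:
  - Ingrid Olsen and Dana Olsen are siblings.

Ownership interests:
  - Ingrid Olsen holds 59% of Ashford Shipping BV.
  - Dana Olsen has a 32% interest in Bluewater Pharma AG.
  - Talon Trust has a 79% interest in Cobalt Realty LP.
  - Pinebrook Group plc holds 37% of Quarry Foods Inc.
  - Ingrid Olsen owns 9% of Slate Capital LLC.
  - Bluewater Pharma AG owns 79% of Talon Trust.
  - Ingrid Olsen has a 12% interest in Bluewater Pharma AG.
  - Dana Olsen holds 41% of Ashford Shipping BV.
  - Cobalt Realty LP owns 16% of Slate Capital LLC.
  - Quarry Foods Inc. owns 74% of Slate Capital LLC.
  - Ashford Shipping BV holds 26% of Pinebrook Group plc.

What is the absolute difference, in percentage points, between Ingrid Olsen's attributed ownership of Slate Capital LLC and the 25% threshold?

By sibling attribution (R2), Ingrid Olsen is treated as also owning Dana Olsen's interest in Bluewater Pharma AG, giving 12% + 32% = 44%.
By sibling attribution (R2), Ingrid Olsen is treated as also owning Dana Olsen's interest in Ashford Shipping BV, giving 59% + 41% = 100%.
Chain via Bluewater Pharma AG → Talon Trust → Cobalt Realty LP (R1): 44% × 79% × 79% × 16% = 4.393664% of Slate Capital LLC.
Chain via Ashford Shipping BV → Pinebrook Group plc → Quarry Foods Inc. (R1): 100% × 26% × 37% × 74% = 7.1188% of Slate Capital LLC.
Direct interest in Slate Capital LLC: 9%.
Aggregating (R3): 4.393664% + 7.1188% + 9% = 20.512464%.
20.512464% falls short of the 25% threshold by 4.487536 percentage points.

4.487536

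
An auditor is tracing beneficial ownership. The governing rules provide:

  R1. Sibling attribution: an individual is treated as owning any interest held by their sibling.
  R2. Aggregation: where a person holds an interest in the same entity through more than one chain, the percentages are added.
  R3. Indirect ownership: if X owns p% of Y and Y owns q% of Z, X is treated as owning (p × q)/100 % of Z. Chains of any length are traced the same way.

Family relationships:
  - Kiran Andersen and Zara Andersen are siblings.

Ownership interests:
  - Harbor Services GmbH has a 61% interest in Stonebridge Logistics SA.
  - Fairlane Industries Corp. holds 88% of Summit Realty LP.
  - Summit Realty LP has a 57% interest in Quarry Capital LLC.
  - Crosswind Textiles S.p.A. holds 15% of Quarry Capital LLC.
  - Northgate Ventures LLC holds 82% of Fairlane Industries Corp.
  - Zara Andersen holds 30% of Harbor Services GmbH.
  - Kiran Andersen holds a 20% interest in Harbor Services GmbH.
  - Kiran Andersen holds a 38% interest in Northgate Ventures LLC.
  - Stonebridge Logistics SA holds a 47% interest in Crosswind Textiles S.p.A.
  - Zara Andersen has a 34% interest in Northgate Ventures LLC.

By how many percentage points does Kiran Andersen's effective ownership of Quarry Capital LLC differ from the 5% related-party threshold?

By sibling attribution (R1), Kiran Andersen is treated as also owning Zara Andersen's interest in Northgate Ventures LLC, giving 38% + 34% = 72%.
By sibling attribution (R1), Kiran Andersen is treated as also owning Zara Andersen's interest in Harbor Services GmbH, giving 20% + 30% = 50%.
Chain via Northgate Ventures LLC → Fairlane Industries Corp. → Summit Realty LP (R3): 72% × 82% × 88% × 57% = 29.614464% of Quarry Capital LLC.
Chain via Harbor Services GmbH → Stonebridge Logistics SA → Crosswind Textiles S.p.A. (R3): 50% × 61% × 47% × 15% = 2.15025% of Quarry Capital LLC.
Aggregating (R2): 29.614464% + 2.15025% = 31.764714%.
31.764714% exceeds the 5% threshold by 26.764714 percentage points.

26.764714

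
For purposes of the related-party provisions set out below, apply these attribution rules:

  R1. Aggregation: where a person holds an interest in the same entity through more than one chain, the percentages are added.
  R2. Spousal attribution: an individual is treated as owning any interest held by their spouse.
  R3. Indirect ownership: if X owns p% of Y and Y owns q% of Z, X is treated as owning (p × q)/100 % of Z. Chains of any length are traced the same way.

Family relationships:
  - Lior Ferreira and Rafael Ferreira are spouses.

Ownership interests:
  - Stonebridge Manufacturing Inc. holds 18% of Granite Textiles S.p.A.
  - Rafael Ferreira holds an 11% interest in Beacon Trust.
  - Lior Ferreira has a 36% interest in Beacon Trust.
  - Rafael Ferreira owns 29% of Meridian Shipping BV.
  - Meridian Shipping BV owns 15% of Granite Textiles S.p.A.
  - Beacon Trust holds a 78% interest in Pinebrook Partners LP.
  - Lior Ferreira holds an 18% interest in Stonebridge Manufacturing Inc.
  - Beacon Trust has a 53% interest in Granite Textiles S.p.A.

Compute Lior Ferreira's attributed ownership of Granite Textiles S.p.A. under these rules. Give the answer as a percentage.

By spousal attribution (R2), Lior Ferreira is treated as also owning Rafael Ferreira's interest in Beacon Trust, giving 36% + 11% = 47%.
By spousal attribution (R2), Lior Ferreira is treated as owning Rafael Ferreira's 29% interest in Meridian Shipping BV.
Chain via Stonebridge Manufacturing Inc. (R3): 18% × 18% = 3.24% of Granite Textiles S.p.A.
Chain via Beacon Trust (R3): 47% × 53% = 24.91% of Granite Textiles S.p.A.
Chain via Meridian Shipping BV (R3): 29% × 15% = 4.35% of Granite Textiles S.p.A.
Aggregating (R1): 3.24% + 24.91% + 4.35% = 32.5%.

32.5%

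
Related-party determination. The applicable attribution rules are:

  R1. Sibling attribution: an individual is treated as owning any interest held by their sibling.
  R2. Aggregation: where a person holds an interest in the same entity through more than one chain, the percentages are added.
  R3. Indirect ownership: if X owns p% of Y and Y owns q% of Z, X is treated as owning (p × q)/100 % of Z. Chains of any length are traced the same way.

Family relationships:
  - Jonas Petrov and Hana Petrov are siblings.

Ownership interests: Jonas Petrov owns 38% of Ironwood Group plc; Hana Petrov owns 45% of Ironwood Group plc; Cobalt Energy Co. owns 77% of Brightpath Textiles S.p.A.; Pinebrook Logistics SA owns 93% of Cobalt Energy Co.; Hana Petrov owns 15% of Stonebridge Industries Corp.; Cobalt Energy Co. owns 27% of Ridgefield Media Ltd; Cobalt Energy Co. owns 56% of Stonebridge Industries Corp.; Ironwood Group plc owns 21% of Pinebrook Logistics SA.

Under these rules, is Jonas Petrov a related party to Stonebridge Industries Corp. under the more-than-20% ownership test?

By sibling attribution (R1), Jonas Petrov is treated as also owning Hana Petrov's interest in Ironwood Group plc, giving 38% + 45% = 83%.
By sibling attribution (R1), Jonas Petrov is treated as owning Hana Petrov's 15% interest in Stonebridge Industries Corp.
Chain via Ironwood Group plc → Pinebrook Logistics SA → Cobalt Energy Co. (R3): 83% × 21% × 93% × 56% = 9.077544% of Stonebridge Industries Corp.
Direct interest in Stonebridge Industries Corp: 15%.
Aggregating (R2): 9.077544% + 15% = 24.077544%.
24.077544% exceeds the 20% threshold, so Jonas is a related party to Stonebridge Industries Corp.

Yes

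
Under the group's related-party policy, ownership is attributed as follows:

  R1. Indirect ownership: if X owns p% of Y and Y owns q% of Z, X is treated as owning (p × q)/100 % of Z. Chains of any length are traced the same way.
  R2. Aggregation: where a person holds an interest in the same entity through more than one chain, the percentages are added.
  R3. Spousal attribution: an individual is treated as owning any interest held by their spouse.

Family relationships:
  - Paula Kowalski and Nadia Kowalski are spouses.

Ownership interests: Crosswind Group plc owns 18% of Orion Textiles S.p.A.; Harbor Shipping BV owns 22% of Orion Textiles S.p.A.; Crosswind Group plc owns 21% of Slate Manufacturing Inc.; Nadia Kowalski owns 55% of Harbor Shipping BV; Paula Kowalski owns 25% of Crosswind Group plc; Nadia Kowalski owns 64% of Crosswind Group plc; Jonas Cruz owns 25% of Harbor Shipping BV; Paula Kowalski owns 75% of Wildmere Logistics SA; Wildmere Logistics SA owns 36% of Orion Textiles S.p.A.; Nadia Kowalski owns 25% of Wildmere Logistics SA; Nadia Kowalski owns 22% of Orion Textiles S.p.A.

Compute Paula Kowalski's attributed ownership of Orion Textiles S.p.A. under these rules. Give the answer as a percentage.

86.12%

By spousal attribution (R3), Paula Kowalski is treated as also owning Nadia Kowalski's interest in Wildmere Logistics SA, giving 75% + 25% = 100%.
By spousal attribution (R3), Paula Kowalski is treated as also owning Nadia Kowalski's interest in Crosswind Group plc, giving 25% + 64% = 89%.
By spousal attribution (R3), Paula Kowalski is treated as owning Nadia Kowalski's 55% interest in Harbor Shipping BV.
By spousal attribution (R3), Paula Kowalski is treated as owning Nadia Kowalski's 22% interest in Orion Textiles S.p.A.
Chain via Wildmere Logistics SA (R1): 100% × 36% = 36% of Orion Textiles S.p.A.
Chain via Crosswind Group plc (R1): 89% × 18% = 16.02% of Orion Textiles S.p.A.
Chain via Harbor Shipping BV (R1): 55% × 22% = 12.1% of Orion Textiles S.p.A.
Direct interest in Orion Textiles S.p.A: 22%.
Aggregating (R2): 36% + 16.02% + 12.1% + 22% = 86.12%.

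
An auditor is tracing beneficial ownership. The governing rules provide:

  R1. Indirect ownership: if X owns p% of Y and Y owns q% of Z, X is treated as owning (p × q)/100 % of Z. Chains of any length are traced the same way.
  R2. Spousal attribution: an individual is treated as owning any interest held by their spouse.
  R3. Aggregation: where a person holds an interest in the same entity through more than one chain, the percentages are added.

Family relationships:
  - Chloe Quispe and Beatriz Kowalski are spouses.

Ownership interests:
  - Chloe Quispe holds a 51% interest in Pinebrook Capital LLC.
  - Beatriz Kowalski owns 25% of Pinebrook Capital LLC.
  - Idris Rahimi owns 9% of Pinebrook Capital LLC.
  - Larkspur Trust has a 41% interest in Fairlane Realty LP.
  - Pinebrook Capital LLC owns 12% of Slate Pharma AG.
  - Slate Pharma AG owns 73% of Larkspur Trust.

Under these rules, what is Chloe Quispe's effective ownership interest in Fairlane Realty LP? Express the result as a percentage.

2.729616%

By spousal attribution (R2), Chloe Quispe is treated as also owning Beatriz Kowalski's interest in Pinebrook Capital LLC, giving 51% + 25% = 76%.
Chain via Pinebrook Capital LLC → Slate Pharma AG → Larkspur Trust (R1): 76% × 12% × 73% × 41% = 2.729616% of Fairlane Realty LP.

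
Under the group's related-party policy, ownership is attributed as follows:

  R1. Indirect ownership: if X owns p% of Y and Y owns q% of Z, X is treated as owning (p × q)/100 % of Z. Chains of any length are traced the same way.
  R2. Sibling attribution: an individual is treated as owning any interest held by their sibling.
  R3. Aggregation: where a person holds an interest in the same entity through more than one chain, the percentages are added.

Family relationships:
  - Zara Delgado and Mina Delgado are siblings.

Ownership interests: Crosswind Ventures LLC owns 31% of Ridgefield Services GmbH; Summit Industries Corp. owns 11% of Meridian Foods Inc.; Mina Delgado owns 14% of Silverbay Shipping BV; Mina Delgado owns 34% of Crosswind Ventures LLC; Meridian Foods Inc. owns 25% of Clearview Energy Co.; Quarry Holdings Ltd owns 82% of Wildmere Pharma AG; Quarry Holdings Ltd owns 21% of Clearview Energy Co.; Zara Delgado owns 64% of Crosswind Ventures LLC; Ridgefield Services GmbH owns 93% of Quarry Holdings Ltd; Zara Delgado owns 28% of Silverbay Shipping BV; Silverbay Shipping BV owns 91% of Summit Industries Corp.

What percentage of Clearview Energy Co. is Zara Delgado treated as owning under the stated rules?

By sibling attribution (R2), Zara Delgado is treated as also owning Mina Delgado's interest in Crosswind Ventures LLC, giving 64% + 34% = 98%.
By sibling attribution (R2), Zara Delgado is treated as also owning Mina Delgado's interest in Silverbay Shipping BV, giving 28% + 14% = 42%.
Chain via Crosswind Ventures LLC → Ridgefield Services GmbH → Quarry Holdings Ltd (R1): 98% × 31% × 93% × 21% = 5.933214% of Clearview Energy Co.
Chain via Silverbay Shipping BV → Summit Industries Corp. → Meridian Foods Inc. (R1): 42% × 91% × 11% × 25% = 1.05105% of Clearview Energy Co.
Aggregating (R3): 5.933214% + 1.05105% = 6.984264%.

6.984264%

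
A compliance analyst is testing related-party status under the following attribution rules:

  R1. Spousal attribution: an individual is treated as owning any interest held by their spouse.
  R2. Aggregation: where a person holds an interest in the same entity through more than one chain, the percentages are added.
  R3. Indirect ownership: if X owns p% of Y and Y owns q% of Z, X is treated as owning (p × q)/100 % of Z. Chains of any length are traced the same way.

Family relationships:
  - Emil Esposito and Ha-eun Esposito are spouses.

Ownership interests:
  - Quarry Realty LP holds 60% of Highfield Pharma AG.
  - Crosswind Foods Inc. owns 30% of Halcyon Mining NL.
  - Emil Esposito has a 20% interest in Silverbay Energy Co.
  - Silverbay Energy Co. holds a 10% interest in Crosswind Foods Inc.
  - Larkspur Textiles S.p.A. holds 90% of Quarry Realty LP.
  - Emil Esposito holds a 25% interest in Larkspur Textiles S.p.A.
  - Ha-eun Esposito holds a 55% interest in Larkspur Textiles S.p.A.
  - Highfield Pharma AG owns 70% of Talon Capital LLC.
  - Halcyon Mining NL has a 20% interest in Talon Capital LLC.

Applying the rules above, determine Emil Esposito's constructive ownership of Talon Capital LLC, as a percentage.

30.36%

By spousal attribution (R1), Emil Esposito is treated as also owning Ha-eun Esposito's interest in Larkspur Textiles S.p.A, giving 25% + 55% = 80%.
Chain via Silverbay Energy Co. → Crosswind Foods Inc. → Halcyon Mining NL (R3): 20% × 10% × 30% × 20% = 0.12% of Talon Capital LLC.
Chain via Larkspur Textiles S.p.A. → Quarry Realty LP → Highfield Pharma AG (R3): 80% × 90% × 60% × 70% = 30.24% of Talon Capital LLC.
Aggregating (R2): 0.12% + 30.24% = 30.36%.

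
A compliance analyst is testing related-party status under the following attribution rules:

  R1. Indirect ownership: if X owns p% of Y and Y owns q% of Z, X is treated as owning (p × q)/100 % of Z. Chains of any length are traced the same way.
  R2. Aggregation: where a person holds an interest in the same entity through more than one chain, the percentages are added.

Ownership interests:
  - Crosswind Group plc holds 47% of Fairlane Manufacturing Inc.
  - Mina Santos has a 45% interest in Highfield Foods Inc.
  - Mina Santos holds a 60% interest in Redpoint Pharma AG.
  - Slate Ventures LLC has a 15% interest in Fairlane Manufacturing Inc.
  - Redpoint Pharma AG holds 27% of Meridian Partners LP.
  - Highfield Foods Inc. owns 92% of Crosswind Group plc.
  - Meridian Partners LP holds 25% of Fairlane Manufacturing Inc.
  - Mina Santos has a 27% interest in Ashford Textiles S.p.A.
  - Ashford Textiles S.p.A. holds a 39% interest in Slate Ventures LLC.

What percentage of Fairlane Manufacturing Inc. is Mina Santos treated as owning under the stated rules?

25.0875%

Chain via Highfield Foods Inc. → Crosswind Group plc (R1): 45% × 92% × 47% = 19.458% of Fairlane Manufacturing Inc.
Chain via Ashford Textiles S.p.A. → Slate Ventures LLC (R1): 27% × 39% × 15% = 1.5795% of Fairlane Manufacturing Inc.
Chain via Redpoint Pharma AG → Meridian Partners LP (R1): 60% × 27% × 25% = 4.05% of Fairlane Manufacturing Inc.
Aggregating (R2): 19.458% + 1.5795% + 4.05% = 25.0875%.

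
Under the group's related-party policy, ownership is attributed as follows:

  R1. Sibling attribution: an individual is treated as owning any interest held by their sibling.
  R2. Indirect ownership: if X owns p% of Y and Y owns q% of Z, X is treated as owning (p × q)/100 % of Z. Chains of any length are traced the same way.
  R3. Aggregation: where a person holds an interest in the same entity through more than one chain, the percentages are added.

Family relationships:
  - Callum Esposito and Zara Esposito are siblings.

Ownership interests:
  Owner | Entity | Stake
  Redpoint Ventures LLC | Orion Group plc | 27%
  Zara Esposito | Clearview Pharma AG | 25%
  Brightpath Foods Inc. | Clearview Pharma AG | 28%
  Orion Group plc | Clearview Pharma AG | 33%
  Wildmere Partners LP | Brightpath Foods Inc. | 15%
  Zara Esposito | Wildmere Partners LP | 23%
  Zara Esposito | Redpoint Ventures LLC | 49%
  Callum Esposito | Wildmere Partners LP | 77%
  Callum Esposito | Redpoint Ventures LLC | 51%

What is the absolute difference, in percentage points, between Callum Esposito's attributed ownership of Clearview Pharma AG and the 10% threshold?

28.11

By sibling attribution (R1), Callum Esposito is treated as also owning Zara Esposito's interest in Redpoint Ventures LLC, giving 51% + 49% = 100%.
By sibling attribution (R1), Callum Esposito is treated as also owning Zara Esposito's interest in Wildmere Partners LP, giving 77% + 23% = 100%.
By sibling attribution (R1), Callum Esposito is treated as owning Zara Esposito's 25% interest in Clearview Pharma AG.
Chain via Redpoint Ventures LLC → Orion Group plc (R2): 100% × 27% × 33% = 8.91% of Clearview Pharma AG.
Chain via Wildmere Partners LP → Brightpath Foods Inc. (R2): 100% × 15% × 28% = 4.2% of Clearview Pharma AG.
Direct interest in Clearview Pharma AG: 25%.
Aggregating (R3): 8.91% + 4.2% + 25% = 38.11%.
38.11% exceeds the 10% threshold by 28.11 percentage points.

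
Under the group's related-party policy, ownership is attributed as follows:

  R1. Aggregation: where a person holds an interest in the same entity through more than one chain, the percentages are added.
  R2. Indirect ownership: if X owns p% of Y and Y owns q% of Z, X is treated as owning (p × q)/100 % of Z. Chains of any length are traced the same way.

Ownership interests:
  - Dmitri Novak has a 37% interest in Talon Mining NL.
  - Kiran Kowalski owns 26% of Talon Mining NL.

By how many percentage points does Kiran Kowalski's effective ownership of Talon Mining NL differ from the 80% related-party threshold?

Direct interest in Talon Mining NL: 26%.
26% falls short of the 80% threshold by 54 percentage points.

54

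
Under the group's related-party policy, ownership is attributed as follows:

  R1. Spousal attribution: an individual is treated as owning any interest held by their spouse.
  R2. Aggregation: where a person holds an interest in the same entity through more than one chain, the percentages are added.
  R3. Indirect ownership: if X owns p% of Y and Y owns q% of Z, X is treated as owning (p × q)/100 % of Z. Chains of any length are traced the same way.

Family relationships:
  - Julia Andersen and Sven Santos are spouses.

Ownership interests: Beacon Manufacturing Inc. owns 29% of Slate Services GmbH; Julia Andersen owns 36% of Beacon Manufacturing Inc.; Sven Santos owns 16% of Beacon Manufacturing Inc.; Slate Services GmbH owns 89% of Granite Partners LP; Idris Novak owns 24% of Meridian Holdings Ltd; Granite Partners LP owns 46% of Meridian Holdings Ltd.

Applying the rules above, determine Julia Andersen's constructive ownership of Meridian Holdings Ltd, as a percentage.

6.173752%

By spousal attribution (R1), Julia Andersen is treated as also owning Sven Santos's interest in Beacon Manufacturing Inc, giving 36% + 16% = 52%.
Chain via Beacon Manufacturing Inc. → Slate Services GmbH → Granite Partners LP (R3): 52% × 29% × 89% × 46% = 6.173752% of Meridian Holdings Ltd.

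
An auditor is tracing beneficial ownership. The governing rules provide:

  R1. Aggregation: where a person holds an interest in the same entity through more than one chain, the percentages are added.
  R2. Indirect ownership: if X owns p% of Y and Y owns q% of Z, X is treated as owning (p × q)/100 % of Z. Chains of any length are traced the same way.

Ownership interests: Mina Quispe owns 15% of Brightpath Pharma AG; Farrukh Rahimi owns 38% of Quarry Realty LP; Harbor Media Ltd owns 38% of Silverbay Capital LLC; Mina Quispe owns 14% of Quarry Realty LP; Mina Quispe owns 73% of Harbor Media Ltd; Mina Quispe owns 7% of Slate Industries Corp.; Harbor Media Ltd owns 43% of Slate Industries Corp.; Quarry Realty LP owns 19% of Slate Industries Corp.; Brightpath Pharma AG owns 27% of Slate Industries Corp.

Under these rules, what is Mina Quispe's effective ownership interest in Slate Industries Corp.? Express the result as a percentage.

45.1%

Chain via Harbor Media Ltd (R2): 73% × 43% = 31.39% of Slate Industries Corp.
Chain via Quarry Realty LP (R2): 14% × 19% = 2.66% of Slate Industries Corp.
Chain via Brightpath Pharma AG (R2): 15% × 27% = 4.05% of Slate Industries Corp.
Direct interest in Slate Industries Corp: 7%.
Aggregating (R1): 31.39% + 2.66% + 4.05% + 7% = 45.1%.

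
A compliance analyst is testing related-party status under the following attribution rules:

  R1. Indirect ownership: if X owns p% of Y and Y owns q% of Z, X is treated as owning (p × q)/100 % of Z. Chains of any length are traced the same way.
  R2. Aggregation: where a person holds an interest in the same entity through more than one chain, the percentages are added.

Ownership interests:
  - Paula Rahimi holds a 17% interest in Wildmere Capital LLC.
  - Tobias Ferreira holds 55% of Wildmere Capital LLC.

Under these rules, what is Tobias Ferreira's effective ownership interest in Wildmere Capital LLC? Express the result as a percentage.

Direct interest in Wildmere Capital LLC: 55%.

55%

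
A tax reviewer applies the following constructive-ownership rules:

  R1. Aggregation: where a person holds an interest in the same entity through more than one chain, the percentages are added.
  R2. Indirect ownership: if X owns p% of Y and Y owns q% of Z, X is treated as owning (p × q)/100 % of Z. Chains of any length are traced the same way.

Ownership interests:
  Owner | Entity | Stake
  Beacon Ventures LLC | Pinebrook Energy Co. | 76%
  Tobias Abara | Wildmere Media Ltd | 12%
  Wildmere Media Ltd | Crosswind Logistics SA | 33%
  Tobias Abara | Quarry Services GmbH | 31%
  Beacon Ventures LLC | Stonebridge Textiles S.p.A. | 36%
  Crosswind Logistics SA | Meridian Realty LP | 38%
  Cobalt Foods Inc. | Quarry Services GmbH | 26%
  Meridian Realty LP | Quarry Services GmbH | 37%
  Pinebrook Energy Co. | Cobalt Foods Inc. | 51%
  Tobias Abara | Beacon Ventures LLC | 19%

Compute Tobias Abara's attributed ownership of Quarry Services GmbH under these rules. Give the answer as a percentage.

Chain via Wildmere Media Ltd → Crosswind Logistics SA → Meridian Realty LP (R2): 12% × 33% × 38% × 37% = 0.556776% of Quarry Services GmbH.
Chain via Beacon Ventures LLC → Pinebrook Energy Co. → Cobalt Foods Inc. (R2): 19% × 76% × 51% × 26% = 1.914744% of Quarry Services GmbH.
Direct interest in Quarry Services GmbH: 31%.
Aggregating (R1): 0.556776% + 1.914744% + 31% = 33.47152%.

33.47152%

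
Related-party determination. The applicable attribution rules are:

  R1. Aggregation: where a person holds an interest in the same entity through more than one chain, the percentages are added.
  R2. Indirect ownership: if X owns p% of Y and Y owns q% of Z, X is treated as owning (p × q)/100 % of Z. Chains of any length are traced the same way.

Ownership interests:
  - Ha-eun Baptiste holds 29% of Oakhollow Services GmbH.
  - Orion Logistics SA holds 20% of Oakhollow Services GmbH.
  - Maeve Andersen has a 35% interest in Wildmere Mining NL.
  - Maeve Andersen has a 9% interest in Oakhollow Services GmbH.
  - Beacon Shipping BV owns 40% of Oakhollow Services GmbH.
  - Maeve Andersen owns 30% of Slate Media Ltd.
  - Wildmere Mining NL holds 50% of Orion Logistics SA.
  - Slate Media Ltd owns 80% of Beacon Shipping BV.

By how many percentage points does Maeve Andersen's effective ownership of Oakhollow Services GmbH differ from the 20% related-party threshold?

2.1

Chain via Slate Media Ltd → Beacon Shipping BV (R2): 30% × 80% × 40% = 9.6% of Oakhollow Services GmbH.
Chain via Wildmere Mining NL → Orion Logistics SA (R2): 35% × 50% × 20% = 3.5% of Oakhollow Services GmbH.
Direct interest in Oakhollow Services GmbH: 9%.
Aggregating (R1): 9.6% + 3.5% + 9% = 22.1%.
22.1% exceeds the 20% threshold by 2.1 percentage points.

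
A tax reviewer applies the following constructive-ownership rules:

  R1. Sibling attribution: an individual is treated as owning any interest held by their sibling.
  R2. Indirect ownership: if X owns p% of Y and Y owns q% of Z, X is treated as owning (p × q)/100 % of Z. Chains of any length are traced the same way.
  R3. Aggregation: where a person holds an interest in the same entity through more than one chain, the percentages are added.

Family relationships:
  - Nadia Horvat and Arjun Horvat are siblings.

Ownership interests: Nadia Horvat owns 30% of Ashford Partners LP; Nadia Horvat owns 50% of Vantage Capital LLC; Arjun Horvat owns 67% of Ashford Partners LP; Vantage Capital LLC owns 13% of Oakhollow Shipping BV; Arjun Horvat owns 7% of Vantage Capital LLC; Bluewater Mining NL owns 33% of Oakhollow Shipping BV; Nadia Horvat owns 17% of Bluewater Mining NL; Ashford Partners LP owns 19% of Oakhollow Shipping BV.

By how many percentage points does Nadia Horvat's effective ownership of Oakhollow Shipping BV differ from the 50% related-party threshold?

18.55

By sibling attribution (R1), Nadia Horvat is treated as also owning Arjun Horvat's interest in Ashford Partners LP, giving 30% + 67% = 97%.
By sibling attribution (R1), Nadia Horvat is treated as also owning Arjun Horvat's interest in Vantage Capital LLC, giving 50% + 7% = 57%.
Chain via Ashford Partners LP (R2): 97% × 19% = 18.43% of Oakhollow Shipping BV.
Chain via Vantage Capital LLC (R2): 57% × 13% = 7.41% of Oakhollow Shipping BV.
Chain via Bluewater Mining NL (R2): 17% × 33% = 5.61% of Oakhollow Shipping BV.
Aggregating (R3): 18.43% + 7.41% + 5.61% = 31.45%.
31.45% falls short of the 50% threshold by 18.55 percentage points.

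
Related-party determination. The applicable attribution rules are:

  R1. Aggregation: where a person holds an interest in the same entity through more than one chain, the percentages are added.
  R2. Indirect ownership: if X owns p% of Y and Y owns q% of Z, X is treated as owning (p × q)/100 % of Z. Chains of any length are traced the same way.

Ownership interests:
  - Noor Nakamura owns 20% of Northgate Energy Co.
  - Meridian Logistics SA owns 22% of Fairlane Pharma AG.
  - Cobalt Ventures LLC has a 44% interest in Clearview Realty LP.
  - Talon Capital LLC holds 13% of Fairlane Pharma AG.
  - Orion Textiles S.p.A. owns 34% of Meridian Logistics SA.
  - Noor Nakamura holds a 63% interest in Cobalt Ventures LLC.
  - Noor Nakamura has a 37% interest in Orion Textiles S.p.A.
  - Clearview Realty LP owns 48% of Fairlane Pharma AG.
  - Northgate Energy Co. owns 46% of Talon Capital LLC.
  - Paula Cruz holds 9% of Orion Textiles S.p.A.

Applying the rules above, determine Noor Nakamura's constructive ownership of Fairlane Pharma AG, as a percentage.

17.2692%

Chain via Northgate Energy Co. → Talon Capital LLC (R2): 20% × 46% × 13% = 1.196% of Fairlane Pharma AG.
Chain via Cobalt Ventures LLC → Clearview Realty LP (R2): 63% × 44% × 48% = 13.3056% of Fairlane Pharma AG.
Chain via Orion Textiles S.p.A. → Meridian Logistics SA (R2): 37% × 34% × 22% = 2.7676% of Fairlane Pharma AG.
Aggregating (R1): 1.196% + 13.3056% + 2.7676% = 17.2692%.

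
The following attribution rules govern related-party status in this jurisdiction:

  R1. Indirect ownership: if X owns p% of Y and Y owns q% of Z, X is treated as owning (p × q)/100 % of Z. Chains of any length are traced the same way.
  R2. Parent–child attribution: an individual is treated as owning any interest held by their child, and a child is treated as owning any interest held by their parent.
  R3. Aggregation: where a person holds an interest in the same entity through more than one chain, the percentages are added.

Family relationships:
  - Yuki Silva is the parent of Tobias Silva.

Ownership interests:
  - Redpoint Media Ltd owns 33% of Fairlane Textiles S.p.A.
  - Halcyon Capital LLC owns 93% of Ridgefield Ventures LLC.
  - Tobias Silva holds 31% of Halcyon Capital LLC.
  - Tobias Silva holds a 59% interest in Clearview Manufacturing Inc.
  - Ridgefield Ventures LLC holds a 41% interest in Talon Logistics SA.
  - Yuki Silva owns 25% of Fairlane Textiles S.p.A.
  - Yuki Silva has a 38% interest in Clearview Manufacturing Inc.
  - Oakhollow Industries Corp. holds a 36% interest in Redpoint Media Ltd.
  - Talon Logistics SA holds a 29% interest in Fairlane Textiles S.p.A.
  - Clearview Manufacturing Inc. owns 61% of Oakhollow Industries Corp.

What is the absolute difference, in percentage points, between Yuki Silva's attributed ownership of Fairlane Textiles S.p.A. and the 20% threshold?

15.457283

By parent–child attribution (R2), Yuki Silva is treated as also owning Tobias Silva's interest in Clearview Manufacturing Inc, giving 38% + 59% = 97%.
By parent–child attribution (R2), Yuki Silva is treated as owning Tobias Silva's 31% interest in Halcyon Capital LLC.
Chain via Clearview Manufacturing Inc. → Oakhollow Industries Corp. → Redpoint Media Ltd (R1): 97% × 61% × 36% × 33% = 7.029396% of Fairlane Textiles S.p.A.
Direct interest in Fairlane Textiles S.p.A: 25%.
Chain via Halcyon Capital LLC → Ridgefield Ventures LLC → Talon Logistics SA (R1): 31% × 93% × 41% × 29% = 3.427887% of Fairlane Textiles S.p.A.
Aggregating (R3): 7.029396% + 25% + 3.427887% = 35.457283%.
35.457283% exceeds the 20% threshold by 15.457283 percentage points.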